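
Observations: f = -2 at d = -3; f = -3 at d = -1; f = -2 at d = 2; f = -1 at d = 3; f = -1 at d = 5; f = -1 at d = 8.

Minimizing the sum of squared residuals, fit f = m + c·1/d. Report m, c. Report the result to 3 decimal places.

Forming MᵀM = [[6, -7/40]; [-7/40, 22001/14400]] and Mᵀf = [-10, 241/120]ᵀ gives MᵀM·[m, c]ᵀ = Mᵀf.
Δ = 6·(22001/14400) − (-7/40)² = 8771/960.
m = ((-10)·(22001/14400) − (-7/40)·(241/120))/(8771/960) = -30707/18795; c = (6·(241/120) − (-7/40)·(-10))/(8771/960) = 9888/8771.

m = -1.634, c = 1.127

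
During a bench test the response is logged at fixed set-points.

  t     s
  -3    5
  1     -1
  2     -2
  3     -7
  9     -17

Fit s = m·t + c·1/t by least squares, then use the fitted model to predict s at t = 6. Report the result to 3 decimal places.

The normal system MᵀM·[m, c]ᵀ = Mᵀs is [[104, 5]; [5, 481/324]]·[m, c]ᵀ = [-194, -71/9]ᵀ.
Δ = 104·(481/324) − 5² = 10481/81.
m = ((-194)·(481/324) − 5·(-71/9))/(10481/81) = -40267/20962; c = (104·(-71/9) − 5·(-194))/(10481/81) = 12114/10481.
At t = 6: ŝ = (-40267/20962)·(6) + (12114/10481)·(1/6) = -118782/10481.

ŝ = -11.333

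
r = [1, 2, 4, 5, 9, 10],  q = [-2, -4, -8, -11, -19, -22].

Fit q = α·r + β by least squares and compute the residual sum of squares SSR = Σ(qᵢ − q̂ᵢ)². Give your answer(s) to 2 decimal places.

SSR = 0.67

Compute the Gram sums: Σr·r = 227, Σr = 31, Σ1 = 6.
Right-hand side: Σr·q = -488, Σq = -66.
det = 227·6 − 31² = 401.
α = ((-488)·6 − 31·(-66))/401 = -882/401; β = (227·(-66) − 31·(-488))/401 = 146/401.
Residuals: -66/401, 14/401, 174/401, -147/401, 173/401, -148/401; SSR = 270/401.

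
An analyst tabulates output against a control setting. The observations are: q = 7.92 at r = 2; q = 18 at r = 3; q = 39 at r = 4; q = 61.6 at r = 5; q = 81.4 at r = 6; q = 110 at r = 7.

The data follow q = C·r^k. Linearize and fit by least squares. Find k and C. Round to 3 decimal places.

k = 2.135, C = 1.836

Linearized form: ln q = k·ln r + ln C. From the 6 transformed points,
Σln r = 8.5252, Σ(ln r)² = 13.1965, Σln q = 21.8438, Σln r·ln q = 33.3498.
Equations: 13.1965·k + 8.5252·ln C = 33.3498;  8.5252·k + 6·ln C = 21.8438.
Slope k = (n·Σln r·ln q − Σln r·Σln q)/(n·Σ(ln r)² − (Σln r)²) = (6·33.3498 − 8.5252·21.8438)/6.5005 = 2.13474; ln C = (Σln q − k·Σln r)/n = 0.60747, so C = exp(0.60747) = 1.83578.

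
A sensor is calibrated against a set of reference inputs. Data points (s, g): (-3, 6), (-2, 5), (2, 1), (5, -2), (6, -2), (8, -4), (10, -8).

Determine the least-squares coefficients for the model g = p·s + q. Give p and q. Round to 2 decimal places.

With design matrix A, AᵀA = [[242, 26]; [26, 7]] and Aᵀg = [-160, -4]ᵀ.
det = 242·7 − 26² = 1018.
p = ((-160)·7 − 26·(-4))/1018 = -508/509; q = (242·(-4) − 26·(-160))/1018 = 1596/509.

p = -1.00, q = 3.14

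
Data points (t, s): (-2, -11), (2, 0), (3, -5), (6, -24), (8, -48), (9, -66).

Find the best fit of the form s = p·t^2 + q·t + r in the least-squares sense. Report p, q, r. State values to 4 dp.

With design matrix M, MᵀM = [[12066, 1484, 198]; [1484, 198, 26]; [198, 26, 6]] and Mᵀs = [-9371, -1115, -154]ᵀ.
Solving the 3×3 system (Gaussian elimination) gives p = -128633/120282, q = 104211/40094, r = -98546/60141.

p = -1.0694, q = 2.5992, r = -1.6386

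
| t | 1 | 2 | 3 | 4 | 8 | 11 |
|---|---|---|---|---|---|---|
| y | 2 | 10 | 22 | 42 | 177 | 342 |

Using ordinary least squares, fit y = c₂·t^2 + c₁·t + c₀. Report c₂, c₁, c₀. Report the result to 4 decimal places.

Setting ∂/∂c₂ … = 0 gives: 19091·c₂ + 1943·c₁ + 215·c₀ = 53622;  1943·c₂ + 215·c₁ + 29·c₀ = 5434;  215·c₂ + 29·c₁ + 6·c₀ = 595.
(Σt^2·t^2 = 19091, Σt^2·t = 1943, Σt^2 = 215, Σt·t = 215, Σt = 29, Σ1 = 6, Σt^2·y = 53622, Σt·y = 5434, Σy = 595.)
Inverting the 3×3 Gram matrix, [c₂, c₁, c₀]ᵀ = [315143/105600, -17851/9600, 21409/17600]ᵀ.

c₂ = 2.9843, c₁ = -1.8595, c₀ = 1.2164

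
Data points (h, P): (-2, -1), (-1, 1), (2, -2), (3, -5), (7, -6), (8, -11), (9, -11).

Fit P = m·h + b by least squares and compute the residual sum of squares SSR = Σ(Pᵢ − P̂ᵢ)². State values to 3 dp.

The normal equations are: 212·m + 26·b = -247;  26·m + 7·b = -35.
Δ = 212·7 − 26² = 808.
m = ((-247)·7 − 26·(-35))/808 = -819/808; b = (212·(-35) − 26·(-247))/808 = -499/404.
Residuals: -181/101, 987/808, 255/202, -585/808, 1883/808, -669/404, -519/808; SSR = 12449/808.

SSR = 15.407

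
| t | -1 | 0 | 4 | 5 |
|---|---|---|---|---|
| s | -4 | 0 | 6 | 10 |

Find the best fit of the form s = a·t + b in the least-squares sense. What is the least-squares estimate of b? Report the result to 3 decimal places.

b = -1.154

Sums needed: Σt·t = 42, Σt = 8, Σ1 = 4.
Right-hand side: Σt·s = 78, Σs = 12.
Normal equations: [[42, 8]; [8, 4]]·[a, b]ᵀ = [78, 12]ᵀ.
Eliminating b: 4·(row 1) − 8·(row 2) gives 104·a = 4·78 − 8·12 = 216, so a = 27/13.
Then b = (12 − 8·(27/13))/4 = -15/13.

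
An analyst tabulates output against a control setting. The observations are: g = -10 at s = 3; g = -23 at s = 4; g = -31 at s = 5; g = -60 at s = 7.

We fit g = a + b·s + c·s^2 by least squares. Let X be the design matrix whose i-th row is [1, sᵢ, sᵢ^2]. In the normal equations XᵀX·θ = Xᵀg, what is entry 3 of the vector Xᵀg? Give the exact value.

-4173

Entry 3 ↔ basis s^2, so (Xᵀg)_{3} = Σᵢ (s^2)·gᵢ = (9)·(-10) + (16)·(-23) + (25)·(-31) + (49)·(-60) = -4173.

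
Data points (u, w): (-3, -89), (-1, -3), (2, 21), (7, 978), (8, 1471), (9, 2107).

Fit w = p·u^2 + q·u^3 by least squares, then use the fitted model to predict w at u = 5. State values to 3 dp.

ŵ = 349.599

From the data, Σu^2·u^2 = 13156, Σu^2·u^3 = 108412, Σu^3·u^3 = 912028.
Moment sums: Σu^2·w = 312013, Σu^3·w = 2627183.
Normal equations: [[13156, 108412]; [108412, 912028]]·[p, q]ᵀ = [312013, 2627183]ᵀ.
Eliminating q: 912028·(row 1) − 108412·(row 2) gives 245478624·p = 912028·312013 − 108412·2627183 = -253571032, so p = -31696379/30684828.
Then q = (2627183 − 108412·(-31696379/30684828))/912028 = 46079137/15342414.
At u = 5: ŵ = (-31696379/30684828)·(25) + (46079137/15342414)·(125) = 10727374775/30684828.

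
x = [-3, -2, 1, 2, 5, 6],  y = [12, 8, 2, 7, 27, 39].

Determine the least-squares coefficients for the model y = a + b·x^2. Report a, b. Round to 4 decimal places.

Compute the Gram sums: Σ1 = 6, Σx^2 = 79, Σx^2·x^2 = 2035.
Moment sums: Σy = 95, Σx^2·y = 2249.
Normal equations: [[6, 79]; [79, 2035]]·[a, b]ᵀ = [95, 2249]ᵀ.
Δ = 6·2035 − 79² = 5969.
a = (95·2035 − 79·2249)/5969 = 15654/5969; b = (6·2249 − 79·95)/5969 = 5989/5969.

a = 2.6225, b = 1.0034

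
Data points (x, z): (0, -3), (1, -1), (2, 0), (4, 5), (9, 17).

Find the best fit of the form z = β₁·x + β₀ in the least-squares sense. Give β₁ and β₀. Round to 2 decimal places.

From the data, Σx·x = 102, Σx = 16, Σ1 = 5.
And Σx·z = 172, Σz = 18.
det = 102·5 − 16² = 254.
β₁ = (172·5 − 16·18)/254 = 286/127; β₀ = (102·18 − 16·172)/254 = -458/127.

β₁ = 2.25, β₀ = -3.61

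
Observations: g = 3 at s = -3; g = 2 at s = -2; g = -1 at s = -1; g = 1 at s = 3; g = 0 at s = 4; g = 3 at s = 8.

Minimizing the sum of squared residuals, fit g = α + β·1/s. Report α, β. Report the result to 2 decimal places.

α = 1.50, β = 0.90

XᵀX·[α, β]ᵀ = Xᵀg reads: 6·α + (-9/8)·β = 8;  (-9/8)·α + (893/576)·β = -7/24.
(Σ1 = 6, Σ1/s = -9/8, Σ1/s·1/s = 893/576, Σg = 8, Σ1/s·g = -7/24.)
det = 6·(893/576) − (-9/8)² = 1543/192.
α = (8·(893/576) − (-9/8)·(-7/24))/(1543/192) = 6955/4629; β = (6·(-7/24) − (-9/8)·8)/(1543/192) = 1392/1543.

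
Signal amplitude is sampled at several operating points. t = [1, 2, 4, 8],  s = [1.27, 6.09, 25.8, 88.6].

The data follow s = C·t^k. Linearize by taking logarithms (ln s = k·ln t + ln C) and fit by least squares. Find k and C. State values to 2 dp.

k = 2.05, C = 1.37

With ln sᵢ as the transformed response and ln tᵢ as the regressor:
AᵀA = [[6.7263, 4.1589]; [4.1589, 4]], rhs = [15.0827, 9.7802]ᵀ  (here Σln t = 4.1589, Σ(ln t)² = 6.7263, Σln s = 9.7802, Σln t·ln s = 15.0827).
Slope k = (n·Σln t·ln s − Σln t·Σln s)/(n·Σ(ln t)² − (Σln t)²) = (4·15.0827 − 4.1589·9.7802)/9.6091 = 2.04561; ln C = (Σln s − k·Σln t)/n = 0.31818, so C = exp(0.31818) = 1.37463.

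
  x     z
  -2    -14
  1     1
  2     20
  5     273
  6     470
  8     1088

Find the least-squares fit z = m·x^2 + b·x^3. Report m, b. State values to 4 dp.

Forming MᵀM = [[6050, 43670]; [43670, 324554]] and Mᵀz = [93402, 692974]ᵀ gives MᵀM·[m, b]ᵀ = Mᵀz.
Δ = 6050·324554 − 43670² = 56482800.
m = (93402·324554 − 43670·692974)/56482800 = 3238633/3530175; b = (6050·692974 − 43670·93402)/56482800 = 129122/64185.

m = 0.9174, b = 2.0117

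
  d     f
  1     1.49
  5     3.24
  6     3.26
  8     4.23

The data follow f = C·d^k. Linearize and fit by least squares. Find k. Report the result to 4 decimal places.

k = 0.4802

Linearized form: ln f = k·ln d + ln C. From the 4 transformed points,
Sums: Σln d = 5.4806, Σ(ln d)² = 10.1248, Σln f = 4.1983, Σln d·ln f = 7.0084.
Normal system: [[10.1248, 5.4806]; [5.4806, 4]]·[k, ln C]ᵀ = [7.0084, 4.1983]ᵀ.
Solving (det = 10.4617): k = 0.48025, ln C = 0.39156.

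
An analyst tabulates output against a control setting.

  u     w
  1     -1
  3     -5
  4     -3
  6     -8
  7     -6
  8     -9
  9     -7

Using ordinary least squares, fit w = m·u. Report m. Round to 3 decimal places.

MᵀM·[m]ᵀ = Mᵀw reads: 256·m = -253.
m = (-253)/256 = -0.988281.

m = -0.988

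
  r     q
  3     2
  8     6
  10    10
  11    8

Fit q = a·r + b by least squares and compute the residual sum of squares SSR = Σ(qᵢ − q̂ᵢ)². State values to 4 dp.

Compute the Gram sums: Σr·r = 294, Σr = 32, Σ1 = 4.
And Σr·q = 242, Σq = 26.
So MᵀM·[a, b]ᵀ = Mᵀq: [[294, 32]; [32, 4]]·[a, b]ᵀ = [242, 26]ᵀ.
Eliminating b: 4·(row 1) − 32·(row 2) gives 152·a = 4·242 − 32·26 = 136, so a = 17/19.
Then b = (26 − 32·(17/19))/4 = -25/38.
Residuals: -1/38, -1/2, 65/38, -45/38; SSR = 87/19.

SSR = 4.5789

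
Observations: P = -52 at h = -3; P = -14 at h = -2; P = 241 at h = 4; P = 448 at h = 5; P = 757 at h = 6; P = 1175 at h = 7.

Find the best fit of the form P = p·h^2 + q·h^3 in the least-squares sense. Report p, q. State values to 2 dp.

Sums needed: Σh^2·h^2 = 4675, Σh^2·h^3 = 28457, Σh^3·h^3 = 184819.
And Σh^2·P = 99359, Σh^3·P = 639477.
XᵀX·[p, q]ᵀ = XᵀP becomes [[4675, 28457]; [28457, 184819]]·[p, q]ᵀ = [99359, 639477]ᵀ.
Eliminating q: 184819·(row 1) − 28457·(row 2) gives 54227976·p = 184819·99359 − 28457·639477 = 165834032, so p = 20729254/6778497.
Then q = (639477 − 28457·(20729254/6778497))/184819 = 1841999/616227.

p = 3.06, q = 2.99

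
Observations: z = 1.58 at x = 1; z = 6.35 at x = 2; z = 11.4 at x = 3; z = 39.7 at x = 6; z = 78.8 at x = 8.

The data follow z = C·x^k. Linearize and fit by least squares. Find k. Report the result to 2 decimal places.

Linearized form: ln z = k·ln x + ln C. From the 5 transformed points,
Σln x = 5.6630, Σ(ln x)² = 9.2219, Σln z = 12.7878, Σln x·ln z = 19.6317.
Equations: 9.2219·k + 5.6630·ln C = 19.6317;  5.6630·k + 5·ln C = 12.7878.
Δ = 9.2219·5 − (5.6630)² = 14.0403; k = (19.6317·5 − 5.6630·12.7878)/14.0403 = 1.83343, ln C = (9.2219·12.7878 − 5.6630·19.6317)/14.0403 = 0.48102.

k = 1.83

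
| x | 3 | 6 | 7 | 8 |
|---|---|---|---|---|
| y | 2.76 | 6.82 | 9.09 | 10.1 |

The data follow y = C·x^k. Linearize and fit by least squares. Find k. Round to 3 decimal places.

k = 1.348

Linearized form: ln y = k·ln x + ln C. From the 4 transformed points,
Over the data: Σln x = 6.9157, Σ(ln x)² = 12.5280, Σln y = 7.4548, Σln x·ln y = 13.6590.
Normal system: [[12.5280, 6.9157]; [6.9157, 4]]·[k, ln C]ᵀ = [13.6590, 7.4548]ᵀ.
Solving (det = 2.2847): k = 1.34839, ln C = -0.46757.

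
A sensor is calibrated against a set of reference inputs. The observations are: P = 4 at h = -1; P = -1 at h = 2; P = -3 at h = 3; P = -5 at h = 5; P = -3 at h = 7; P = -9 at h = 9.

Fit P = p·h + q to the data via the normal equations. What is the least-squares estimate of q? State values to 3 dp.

q = 1.740

Normal-equation sums: Σh·h = 169, Σh = 25, Σ1 = 6.
Right-hand side: Σh·P = -142, ΣP = -17.
XᵀX·[p, q]ᵀ = XᵀP becomes [[169, 25]; [25, 6]]·[p, q]ᵀ = [-142, -17]ᵀ.
Eliminating q: 6·(row 1) − 25·(row 2) gives 389·p = 6·(-142) − 25·(-17) = -427, so p = -427/389.
Then q = ((-17) − 25·(-427/389))/6 = 677/389.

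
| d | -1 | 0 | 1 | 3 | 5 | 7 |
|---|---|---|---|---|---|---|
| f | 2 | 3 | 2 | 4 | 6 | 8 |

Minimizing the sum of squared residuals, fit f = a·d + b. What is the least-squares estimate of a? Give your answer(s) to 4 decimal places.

a = 0.7474

Sums needed: Σd·d = 85, Σd = 15, Σ1 = 6.
Moment sums: Σd·f = 98, Σf = 25.
AᵀA·[a, b]ᵀ = Aᵀf becomes [[85, 15]; [15, 6]]·[a, b]ᵀ = [98, 25]ᵀ.
Eliminating b: 6·(row 1) − 15·(row 2) gives 285·a = 6·98 − 15·25 = 213, so a = 71/95.
Then b = (25 − 15·(71/95))/6 = 131/57.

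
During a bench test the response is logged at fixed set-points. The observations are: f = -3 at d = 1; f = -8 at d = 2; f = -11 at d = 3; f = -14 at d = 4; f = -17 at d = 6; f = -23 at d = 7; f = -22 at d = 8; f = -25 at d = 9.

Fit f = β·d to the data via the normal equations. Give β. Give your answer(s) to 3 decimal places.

Compute the Gram sums: Σd·d = 260.
For Aᵀf: Σd·f = -772.
Hence β = -772 / 260 ≈ -2.96923.

β = -2.969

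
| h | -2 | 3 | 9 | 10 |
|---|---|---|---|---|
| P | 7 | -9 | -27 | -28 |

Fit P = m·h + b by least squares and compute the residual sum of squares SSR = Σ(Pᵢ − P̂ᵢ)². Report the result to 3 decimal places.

SSR = 2.654

Setting ∂/∂m … = 0 gives: 194·m + 20·b = -564;  20·m + 4·b = -57.
(Σh·h = 194, Σh = 20, Σ1 = 4, Σh·P = -564, ΣP = -57.)
Eliminating b: 4·(row 1) − 20·(row 2) gives 376·m = 4·(-564) − 20·(-57) = -1116, so m = -279/94.
Then b = ((-57) − 20·(-279/94))/4 = 111/188.
Residuals: 89/188, -129/188, -165/188, 205/188; SSR = 499/188.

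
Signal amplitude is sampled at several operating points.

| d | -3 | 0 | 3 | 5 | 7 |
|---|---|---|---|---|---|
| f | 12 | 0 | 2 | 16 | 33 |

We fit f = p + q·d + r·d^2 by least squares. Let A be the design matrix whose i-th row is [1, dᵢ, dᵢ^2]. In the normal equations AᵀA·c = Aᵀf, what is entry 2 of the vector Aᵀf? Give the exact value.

281

Entry 2 ↔ basis d, so (Aᵀf)_{2} = Σᵢ (d)·fᵢ = (-3)·(12) + (0)·(0) + (3)·(2) + (5)·(16) + (7)·(33) = 281.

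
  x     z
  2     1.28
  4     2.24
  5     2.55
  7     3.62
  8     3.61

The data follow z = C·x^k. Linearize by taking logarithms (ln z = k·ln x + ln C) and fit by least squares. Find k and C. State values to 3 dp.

k = 0.777, C = 0.750

Linearized form: ln z = k·ln x + ln C. From the 5 transformed points,
Σln x = 7.7142, Σ(ln x)² = 13.1032, Σln z = 4.5596, Σln x·ln z = 7.9685.
Equations: 13.1032·k + 7.7142·ln C = 7.9685;  7.7142·k + 5·ln C = 4.5596.
Solving (det = 6.0066): k = 0.77721, ln C = -0.28720, so C = exp(-0.28720) = 0.75036.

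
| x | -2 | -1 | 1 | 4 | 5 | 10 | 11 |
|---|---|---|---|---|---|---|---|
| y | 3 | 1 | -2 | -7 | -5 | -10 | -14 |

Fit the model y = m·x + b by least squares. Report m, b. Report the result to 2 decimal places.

m = -1.15, b = -0.24

With design matrix A, AᵀA = [[268, 28]; [28, 7]] and Aᵀy = [-316, -34]ᵀ.
Eliminating b: 7·(row 1) − 28·(row 2) gives 1092·m = 7·(-316) − 28·(-34) = -1260, so m = -15/13.
Then b = ((-34) − 28·(-15/13))/7 = -22/91.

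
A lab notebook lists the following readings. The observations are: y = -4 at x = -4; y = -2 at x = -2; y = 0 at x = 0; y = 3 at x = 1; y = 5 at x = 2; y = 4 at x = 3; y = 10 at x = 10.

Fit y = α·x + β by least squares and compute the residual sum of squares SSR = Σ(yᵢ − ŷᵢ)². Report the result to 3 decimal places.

SSR = 8.808

The normal system AᵀA·[α, β]ᵀ = Aᵀy is [[134, 10]; [10, 7]]·[α, β]ᵀ = [145, 16]ᵀ.
det = 134·7 − 10² = 838.
α = (145·7 − 10·16)/838 = 855/838; β = (134·16 − 10·145)/838 = 347/419.
Residuals: -313/419, -330/419, -347/419, 965/838, 893/419, 93/838, -432/419; SSR = 7381/838.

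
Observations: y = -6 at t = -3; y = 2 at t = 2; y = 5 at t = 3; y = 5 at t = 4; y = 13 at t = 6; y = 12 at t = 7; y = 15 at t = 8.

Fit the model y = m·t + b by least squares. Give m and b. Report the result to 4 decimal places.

XᵀX·[m, b]ᵀ = Xᵀy reads: 187·m + 27·b = 339;  27·m + 7·b = 46.
(Σt·t = 187, Σt = 27, Σ1 = 7, Σt·y = 339, Σy = 46.)
Eliminating b: 7·(row 1) − 27·(row 2) gives 580·m = 7·339 − 27·46 = 1131, so m = 39/20.
Then b = (46 − 27·(39/20))/7 = -19/20.

m = 1.9500, b = -0.9500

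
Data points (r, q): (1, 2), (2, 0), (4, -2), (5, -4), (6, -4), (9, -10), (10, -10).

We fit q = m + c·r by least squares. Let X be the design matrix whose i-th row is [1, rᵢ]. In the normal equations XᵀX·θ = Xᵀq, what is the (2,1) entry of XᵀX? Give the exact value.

37

Row 2 ↔ basis r, column 1 ↔ basis 1, so (XᵀX)_{2,1} = Σᵢ r = (1)·(1) + (2)·(1) + (4)·(1) + (5)·(1) + (6)·(1) + (9)·(1) + (10)·(1) = 37.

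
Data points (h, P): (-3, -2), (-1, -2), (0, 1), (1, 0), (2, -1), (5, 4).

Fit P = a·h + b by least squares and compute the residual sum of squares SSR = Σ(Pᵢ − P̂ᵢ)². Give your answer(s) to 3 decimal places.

SSR = 7.893

Sums needed: Σh·h = 40, Σh = 4, Σ1 = 6.
For AᵀP: Σh·P = 26, ΣP = 0.
So AᵀA·[a, b]ᵀ = AᵀP: [[40, 4]; [4, 6]]·[a, b]ᵀ = [26, 0]ᵀ.
Eliminating b: 6·(row 1) − 4·(row 2) gives 224·a = 6·26 − 4·0 = 156, so a = 39/56.
Then b = (0 − 4·(39/56))/6 = -13/28.
Residuals: 31/56, -47/56, 41/28, -13/56, -27/14, 55/56; SSR = 221/28.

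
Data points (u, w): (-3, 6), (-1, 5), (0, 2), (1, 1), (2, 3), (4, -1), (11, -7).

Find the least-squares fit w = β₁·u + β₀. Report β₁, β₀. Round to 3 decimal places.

Forming XᵀX = [[152, 14]; [14, 7]] and Xᵀw = [-97, 9]ᵀ gives XᵀX·[β₁, β₀]ᵀ = Xᵀw.
Eliminating β₀: 7·(row 1) − 14·(row 2) gives 868·β₁ = 7·(-97) − 14·9 = -805, so β₁ = -115/124.
Then β₀ = (9 − 14·(-115/124))/7 = 1363/434.

β₁ = -0.927, β₀ = 3.141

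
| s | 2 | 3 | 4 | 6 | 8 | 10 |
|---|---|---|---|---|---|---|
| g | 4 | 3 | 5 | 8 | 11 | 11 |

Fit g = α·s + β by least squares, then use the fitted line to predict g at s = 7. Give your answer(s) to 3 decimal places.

Entries of AᵀA: Σs·s = 229, Σs = 33, Σ1 = 6.
And Σs·g = 283, Σg = 42.
So AᵀA·[α, β]ᵀ = Aᵀg: [[229, 33]; [33, 6]]·[α, β]ᵀ = [283, 42]ᵀ.
Determinant 229·6 − 33² = 285.
α = (283·6 − 33·42)/285 = 104/95; β = (229·42 − 33·283)/285 = 93/95.
At s = 7: ĝ = (104/95)·(7) + (93/95)·(1) = 821/95.

ĝ = 8.642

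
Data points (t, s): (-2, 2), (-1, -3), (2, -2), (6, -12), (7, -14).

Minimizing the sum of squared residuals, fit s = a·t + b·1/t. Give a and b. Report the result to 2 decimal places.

Entries of XᵀX: Σt·t = 94, Σt·1/t = 5, Σ1/t·1/t = 2731/1764.
And Σt·s = -175, Σ1/t·s = -3.
So XᵀX·[a, b]ᵀ = Xᵀs: [[94, 5]; [5, 2731/1764]]·[a, b]ᵀ = [-175, -3]ᵀ.
Δ = 94·(2731/1764) − 5² = 106307/882.
a = ((-175)·(2731/1764) − 5·(-3))/(106307/882) = -451465/212614; b = (94·(-3) − 5·(-175))/(106307/882) = 523026/106307.

a = -2.12, b = 4.92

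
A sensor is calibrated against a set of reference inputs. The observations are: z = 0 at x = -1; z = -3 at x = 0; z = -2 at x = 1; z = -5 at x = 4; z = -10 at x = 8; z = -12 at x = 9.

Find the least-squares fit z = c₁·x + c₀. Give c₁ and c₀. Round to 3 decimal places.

With design matrix M, MᵀM = [[163, 21]; [21, 6]] and Mᵀz = [-210, -32]ᵀ.
Determinant 163·6 − 21² = 537.
c₁ = ((-210)·6 − 21·(-32))/537 = -196/179; c₀ = (163·(-32) − 21·(-210))/537 = -806/537.

c₁ = -1.095, c₀ = -1.501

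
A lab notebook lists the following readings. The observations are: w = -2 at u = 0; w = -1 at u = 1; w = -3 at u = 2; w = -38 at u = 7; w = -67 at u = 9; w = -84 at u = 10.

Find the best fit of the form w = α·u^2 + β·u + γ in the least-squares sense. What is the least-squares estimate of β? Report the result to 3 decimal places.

The normal system XᵀX·[α, β, γ]ᵀ = Xᵀw is [[18979, 2081, 235]; [2081, 235, 29]; [235, 29, 6]]·[α, β, γ]ᵀ = [-15702, -1716, -195]ᵀ.
Inverting the 3×3 Gram matrix, [α, β, γ]ᵀ = [-33697/33640, 61463/33640, -17643/8410]ᵀ.

β = 1.827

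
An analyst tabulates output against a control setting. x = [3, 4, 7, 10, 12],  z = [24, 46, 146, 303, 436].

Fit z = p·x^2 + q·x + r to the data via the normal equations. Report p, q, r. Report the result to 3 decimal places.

p = 3.033, q = 0.308, r = -4.111

With design matrix M, MᵀM = [[33474, 3162, 318]; [3162, 318, 36]; [318, 36, 5]] and Mᵀz = [101190, 9540, 955]ᵀ.
Row-reducing yields p = 3785/1248, q = 385/1248, r = -855/208.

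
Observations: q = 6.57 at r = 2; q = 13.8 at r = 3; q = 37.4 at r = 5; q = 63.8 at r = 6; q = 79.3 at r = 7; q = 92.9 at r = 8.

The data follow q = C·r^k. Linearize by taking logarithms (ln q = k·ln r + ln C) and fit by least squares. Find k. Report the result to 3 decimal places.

Let Y = ln q. Fitting Y = k·ln r + ln C by least squares:
Over the data: Σln r = 9.2183, Σ(ln r)² = 15.5987, Σln q = 21.1894, Σln r·ln q = 35.3963.
Normal system: [[15.5987, 9.2183]; [9.2183, 6]]·[k, ln C]ᵀ = [35.3963, 21.1894]ᵀ.
Solving (det = 8.6152): k = 1.97877, ln C = 0.49140.

k = 1.979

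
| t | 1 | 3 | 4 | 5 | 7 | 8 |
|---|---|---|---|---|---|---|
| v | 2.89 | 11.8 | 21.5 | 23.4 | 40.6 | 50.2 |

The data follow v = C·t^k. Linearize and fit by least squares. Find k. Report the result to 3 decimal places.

k = 1.366

With ln vᵢ as the transformed response and ln tᵢ as the regressor:
Σln t = 8.1197, Σ(ln t)² = 13.8297, Σln v = 17.3699, Σln t·ln v = 27.3892.
Equations: 13.8297·k + 8.1197·ln C = 27.3892;  8.1197·k + 6·ln C = 17.3699.
Slope k = (n·Σln t·ln v − Σln t·Σln v)/(n·Σ(ln t)² − (Σln t)²) = (6·27.3892 − 8.1197·17.3699)/17.0487 = 1.36647; ln C = (Σln v − k·Σln t)/n = 1.04577.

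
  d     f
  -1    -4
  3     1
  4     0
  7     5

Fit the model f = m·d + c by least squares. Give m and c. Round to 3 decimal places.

XᵀX·[m, c]ᵀ = Xᵀf reads: 75·m + 13·c = 42;  13·m + 4·c = 2.
(Σd·d = 75, Σd = 13, Σ1 = 4, Σd·f = 42, Σf = 2.)
Determinant 75·4 − 13² = 131.
m = (42·4 − 13·2)/131 = 142/131; c = (75·2 − 13·42)/131 = -396/131.

m = 1.084, c = -3.023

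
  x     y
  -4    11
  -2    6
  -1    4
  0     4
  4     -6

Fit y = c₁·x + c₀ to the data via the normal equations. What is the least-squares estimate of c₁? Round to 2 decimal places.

c₁ = -2.06

Sums needed: Σx·x = 37, Σx = -3, Σ1 = 5.
Right-hand side: Σx·y = -84, Σy = 19.
So MᵀM·[c₁, c₀]ᵀ = Mᵀy: [[37, -3]; [-3, 5]]·[c₁, c₀]ᵀ = [-84, 19]ᵀ.
det = 37·5 − (-3)² = 176.
c₁ = ((-84)·5 − (-3)·19)/176 = -33/16; c₀ = (37·19 − (-3)·(-84))/176 = 41/16.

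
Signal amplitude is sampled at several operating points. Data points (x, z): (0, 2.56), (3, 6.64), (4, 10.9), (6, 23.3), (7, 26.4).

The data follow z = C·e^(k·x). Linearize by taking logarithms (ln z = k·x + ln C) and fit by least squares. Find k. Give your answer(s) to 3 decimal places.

k = 0.349

Linearized form: ln z = k·x + ln C. From the 5 transformed points,
Σx = 20.0000, Σ(x)² = 110.0000, Σln z = 11.6437, Σx·ln z = 57.0387.
Normal system: [[110.0000, 20.0000]; [20.0000, 5]]·[k, ln C]ᵀ = [57.0387, 11.6437]ᵀ.
Solving (det = 150.0000): k = 0.34880, ln C = 0.93356.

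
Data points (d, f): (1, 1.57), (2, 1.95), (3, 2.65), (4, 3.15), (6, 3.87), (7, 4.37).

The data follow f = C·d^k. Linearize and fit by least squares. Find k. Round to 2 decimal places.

Let Y = ln f. Fitting Y = k·ln d + ln C by least squares:
XᵀX = [[10.6062, 6.9157]; [6.9157, 6]], rhs = [8.4187, 6.0689]ᵀ  (here Σln d = 6.9157, Σ(ln d)² = 10.6062, Σln f = 6.0689, Σln d·ln f = 8.4187).
Solving (det = 15.8099): k = 0.54025, ln C = 0.38878.

k = 0.54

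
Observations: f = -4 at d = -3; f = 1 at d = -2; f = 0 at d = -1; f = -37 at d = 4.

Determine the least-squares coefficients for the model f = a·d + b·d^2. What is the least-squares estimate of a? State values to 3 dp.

a = -3.190

From the data, Σd·d = 30, Σd·d^2 = 28, Σd^2·d^2 = 354.
Right-hand side: Σd·f = -138, Σd^2·f = -624.
Eliminating b: 354·(row 1) − 28·(row 2) gives 9836·a = 354·(-138) − 28·(-624) = -31380, so a = -7845/2459.
Then b = ((-624) − 28·(-7845/2459))/354 = -3714/2459.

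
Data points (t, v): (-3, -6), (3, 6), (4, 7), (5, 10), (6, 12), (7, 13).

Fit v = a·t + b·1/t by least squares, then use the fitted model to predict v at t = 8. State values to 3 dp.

v̂ = 15.278

Setting ∂/∂a … = 0 gives: 144·a + 6·b = 277;  6·a + (7309/19600)·b = 325/28.
(Σt·t = 144, Σt·1/t = 6, Σ1/t·1/t = 7309/19600, Σt·v = 277, Σ1/t·v = 325/28.)
Eliminating b: (7309/19600)·(row 1) − 6·(row 2) gives (21681/1225)·a = (7309/19600)·277 − 6·(325/28) = 659593/19600, so a = 59963/31536.
Then b = ((325/28) − 6·(59963/31536))/(7309/19600) = 350/657.
At t = 8: v̂ = (59963/31536)·(8) + (350/657)·(1/8) = 120451/7884.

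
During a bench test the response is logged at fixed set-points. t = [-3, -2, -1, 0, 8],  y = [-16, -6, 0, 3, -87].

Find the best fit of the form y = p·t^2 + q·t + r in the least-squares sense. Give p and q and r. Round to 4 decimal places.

Setting ∂/∂p … = 0 gives: 4194·p + 476·q + 78·r = -5736;  476·p + 78·q + 2·r = -636;  78·p + 2·q + 5·r = -106.
(Σt^2·t^2 = 4194, Σt^2·t = 476, Σt^2 = 78, Σt·t = 78, Σt = 2, Σ1 = 5, Σt^2·y = -5736, Σt·y = -636, Σy = -106.)
Row-reducing yields p = -9130/5713, q = 8676/5713, r = 17842/5713.

p = -1.5981, q = 1.5186, r = 3.1231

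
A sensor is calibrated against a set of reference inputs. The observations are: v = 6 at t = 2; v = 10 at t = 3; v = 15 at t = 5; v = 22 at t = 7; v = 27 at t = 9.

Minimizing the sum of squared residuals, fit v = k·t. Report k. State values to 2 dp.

k = 3.06

Entries of MᵀM: Σt·t = 168.
Moment sums: Σt·v = 514.
Normal equations: [[168]]·[k]ᵀ = [514]ᵀ.
Hence k = 514 / 168 ≈ 3.05952.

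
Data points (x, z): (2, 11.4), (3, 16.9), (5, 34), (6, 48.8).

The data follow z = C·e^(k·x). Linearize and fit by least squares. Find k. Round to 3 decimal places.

k = 0.361

Linearized form: ln z = k·x + ln C. From the 4 transformed points,
Σx = 16.0000, Σ(x)² = 74.0000, Σln z = 12.6750, Σx·ln z = 54.3074.
Normal system: [[74.0000, 16.0000]; [16.0000, 4]]·[k, ln C]ᵀ = [54.3074, 12.6750]ᵀ.
Slope k = (n·Σx·ln z − Σx·Σln z)/(n·Σ(x)² − (Σx)²) = (4·54.3074 − 16.0000·12.6750)/40.0000 = 0.36073; ln C = (Σln z − k·Σx)/n = 1.72584.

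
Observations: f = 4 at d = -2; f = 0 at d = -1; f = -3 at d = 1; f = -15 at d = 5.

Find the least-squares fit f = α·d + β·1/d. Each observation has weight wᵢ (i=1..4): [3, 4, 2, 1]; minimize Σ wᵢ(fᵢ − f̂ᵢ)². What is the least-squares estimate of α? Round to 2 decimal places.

Entries of AᵀWA: Σwᵢ·d·d = 43, Σwᵢ·d·1/d = 10, Σwᵢ·1/d·1/d = 679/100.
Right-hand side: Σwᵢ·d·f = -105, Σwᵢ·1/d·f = -15.
Δ = 43·(679/100) − 10² = 19197/100.
α = ((-105)·(679/100) − 10·(-15))/(19197/100) = -695/237; β = (43·(-15) − 10·(-105))/(19197/100) = 500/237.

α = -2.93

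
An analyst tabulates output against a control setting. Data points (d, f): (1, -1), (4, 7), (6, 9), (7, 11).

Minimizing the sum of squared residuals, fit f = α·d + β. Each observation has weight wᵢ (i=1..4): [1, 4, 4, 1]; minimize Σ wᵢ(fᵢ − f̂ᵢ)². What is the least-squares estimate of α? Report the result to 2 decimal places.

Setting ∂/∂α … = 0 gives: 258·α + 48·β = 404;  48·α + 10·β = 74.
Determinant 258·10 − 48² = 276.
α = (404·10 − 48·74)/276 = 122/69; β = (258·74 − 48·404)/276 = -25/23.

α = 1.77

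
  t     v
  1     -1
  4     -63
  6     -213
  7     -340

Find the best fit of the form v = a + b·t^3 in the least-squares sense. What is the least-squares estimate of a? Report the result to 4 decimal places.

a = 0.3252

Setting ∂/∂a … = 0 gives: 4·a + 624·b = -617;  624·a + 168402·b = -166661.
(Σ1 = 4, Σt^3 = 624, Σt^3·t^3 = 168402, Σv = -617, Σt^3·v = -166661.)
Δ = 4·168402 − 624² = 284232.
a = ((-617)·168402 − 624·(-166661))/284232 = 1185/3644; b = (4·(-166661) − 624·(-617))/284232 = -70409/71058.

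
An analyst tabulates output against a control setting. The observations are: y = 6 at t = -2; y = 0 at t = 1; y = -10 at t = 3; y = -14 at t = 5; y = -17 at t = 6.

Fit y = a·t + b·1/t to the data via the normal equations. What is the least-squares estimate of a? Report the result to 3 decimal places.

a = -2.993

Normal-equation sums: Σt·t = 75, Σt·1/t = 5, Σ1/t·1/t = 643/450.
Right-hand side: Σt·y = -214, Σ1/t·y = -359/30.
Normal equations: [[75, 5]; [5, 643/450]]·[a, b]ᵀ = [-214, -359/30]ᵀ.
Eliminating b: (643/450)·(row 1) − 5·(row 2) gives (493/6)·a = (643/450)·(-214) − 5·(-359/30) = -110677/450, so a = -110677/36975.
Then b = ((-359/30) − 5·(-110677/36975))/(643/450) = 1035/493.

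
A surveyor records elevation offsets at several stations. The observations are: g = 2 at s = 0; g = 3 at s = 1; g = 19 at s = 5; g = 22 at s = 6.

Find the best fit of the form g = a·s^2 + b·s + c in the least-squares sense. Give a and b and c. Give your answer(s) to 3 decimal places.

Entries of XᵀX: Σs^2·s^2 = 1922, Σs^2·s = 342, Σs^2 = 62, Σs·s = 62, Σs = 12, Σ1 = 4.
And Σs^2·g = 1270, Σs·g = 230, Σg = 46.
So XᵀX·[a, b, c]ᵀ = Xᵀg: [[1922, 342, 62]; [342, 62, 12]; [62, 12, 4]]·[a, b, c]ᵀ = [1270, 230, 46]ᵀ.
Inverting the 3×3 Gram matrix, [a, b, c]ᵀ = [1/5, 152/65, 18/13]ᵀ.

a = 0.200, b = 2.338, c = 1.385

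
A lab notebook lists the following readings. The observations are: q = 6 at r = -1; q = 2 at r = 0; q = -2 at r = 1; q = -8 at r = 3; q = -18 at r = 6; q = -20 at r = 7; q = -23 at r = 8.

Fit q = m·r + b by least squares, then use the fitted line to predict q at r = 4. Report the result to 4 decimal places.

q̂ = -10.8235

MᵀM·[m, b]ᵀ = Mᵀq reads: 160·m + 24·b = -464;  24·m + 7·b = -63.
(Σr·r = 160, Σr = 24, Σ1 = 7, Σr·q = -464, Σq = -63.)
Δ = 160·7 − 24² = 544.
m = ((-464)·7 − 24·(-63))/544 = -217/68; b = (160·(-63) − 24·(-464))/544 = 33/17.
At r = 4: q̂ = (-217/68)·(4) + (33/17)·(1) = -184/17.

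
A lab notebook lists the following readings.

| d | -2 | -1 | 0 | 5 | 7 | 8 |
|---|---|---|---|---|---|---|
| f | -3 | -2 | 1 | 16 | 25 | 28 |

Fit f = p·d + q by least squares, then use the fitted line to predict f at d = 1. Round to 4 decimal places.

From the data, Σd·d = 143, Σd = 17, Σ1 = 6.
For Xᵀf: Σd·f = 487, Σf = 65.
Determinant 143·6 − 17² = 569.
p = (487·6 − 17·65)/569 = 1817/569; q = (143·65 − 17·487)/569 = 1016/569.
At d = 1: f̂ = (1817/569)·(1) + (1016/569)·(1) = 2833/569.

f̂ = 4.9789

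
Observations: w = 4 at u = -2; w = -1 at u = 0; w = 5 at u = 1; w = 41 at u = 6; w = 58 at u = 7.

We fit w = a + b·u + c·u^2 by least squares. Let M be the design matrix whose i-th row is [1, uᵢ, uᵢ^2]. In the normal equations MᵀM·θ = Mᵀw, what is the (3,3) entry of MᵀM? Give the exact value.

Row 3 ↔ basis u^2, column 3 ↔ basis u^2, so (MᵀM)_{3,3} = Σᵢ (u^2)·(u^2) = (4)·(4) + (0)·(0) + (1)·(1) + (36)·(36) + (49)·(49) = 3714.

3714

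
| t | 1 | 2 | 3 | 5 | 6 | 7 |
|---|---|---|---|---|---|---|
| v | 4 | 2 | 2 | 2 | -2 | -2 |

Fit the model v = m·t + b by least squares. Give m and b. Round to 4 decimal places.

m = -0.9286, b = 4.7143

The normal system XᵀX·[m, b]ᵀ = Xᵀv is [[124, 24]; [24, 6]]·[m, b]ᵀ = [-2, 6]ᵀ.
Determinant 124·6 − 24² = 168.
m = ((-2)·6 − 24·6)/168 = -13/14; b = (124·6 − 24·(-2))/168 = 33/7.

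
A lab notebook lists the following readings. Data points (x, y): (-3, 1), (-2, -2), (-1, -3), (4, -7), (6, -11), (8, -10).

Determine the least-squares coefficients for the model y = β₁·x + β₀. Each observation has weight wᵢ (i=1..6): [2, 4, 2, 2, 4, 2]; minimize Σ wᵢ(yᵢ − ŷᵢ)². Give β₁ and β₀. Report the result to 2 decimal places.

Normal-equation sums: Σwᵢ·x·x = 340, Σwᵢ·x = 32, Σwᵢ·1 = 16.
Moment sums: Σwᵢ·x·y = -464, Σwᵢ·y = -90.
So AᵀWA·[β₁, β₀]ᵀ = AᵀWy: [[340, 32]; [32, 16]]·[β₁, β₀]ᵀ = [-464, -90]ᵀ.
det = 340·16 − 32² = 4416.
β₁ = ((-464)·16 − 32·(-90))/4416 = -71/69; β₀ = (340·(-90) − 32·(-464))/4416 = -1969/552.

β₁ = -1.03, β₀ = -3.57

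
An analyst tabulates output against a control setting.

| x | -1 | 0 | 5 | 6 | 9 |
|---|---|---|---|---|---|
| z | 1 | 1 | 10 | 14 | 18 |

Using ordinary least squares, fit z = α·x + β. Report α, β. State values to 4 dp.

α = 1.8051, β = 1.9407

Normal-equation sums: Σx·x = 143, Σx = 19, Σ1 = 5.
And Σx·z = 295, Σz = 44.
So AᵀA·[α, β]ᵀ = Aᵀz: [[143, 19]; [19, 5]]·[α, β]ᵀ = [295, 44]ᵀ.
det = 143·5 − 19² = 354.
α = (295·5 − 19·44)/354 = 213/118; β = (143·44 − 19·295)/354 = 229/118.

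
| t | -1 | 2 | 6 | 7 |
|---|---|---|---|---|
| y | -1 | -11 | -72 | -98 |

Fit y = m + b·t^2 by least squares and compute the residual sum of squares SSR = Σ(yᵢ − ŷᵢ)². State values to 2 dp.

SSR = 8.32

Setting ∂/∂m … = 0 gives: 4·m + 90·b = -182;  90·m + 3714·b = -7439.
Δ = 4·3714 − 90² = 6756.
m = ((-182)·3714 − 90·(-7439))/6756 = -1073/1126; b = (4·(-7439) − 90·(-182))/6756 = -3344/1689.
Residuals: 6529/3378, -7187/3378, 257/1126, -113/3378; SSR = 14045/1689.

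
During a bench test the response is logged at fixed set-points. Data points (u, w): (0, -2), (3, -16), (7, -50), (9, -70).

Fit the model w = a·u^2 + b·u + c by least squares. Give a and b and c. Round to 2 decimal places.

Compute the Gram sums: Σu^2·u^2 = 9043, Σu^2·u = 1099, Σu^2 = 139, Σu·u = 139, Σu = 19, Σ1 = 4.
For Mᵀw: Σu^2·w = -8264, Σu·w = -1028, Σw = -138.
Normal equations: [[9043, 1099, 139]; [1099, 139, 19]; [139, 19, 4]]·[a, b, c]ᵀ = [-8264, -1028, -138]ᵀ.
Inverting the 3×3 Gram matrix, [a, b, c]ᵀ = [-29/66, -3163/858, -246/143]ᵀ.

a = -0.44, b = -3.69, c = -1.72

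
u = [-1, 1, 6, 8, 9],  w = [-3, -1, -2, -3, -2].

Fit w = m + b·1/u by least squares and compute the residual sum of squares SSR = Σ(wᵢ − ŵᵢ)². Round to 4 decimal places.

SSR = 0.9099

From the data, Σ1 = 5, Σ1/u = 29/72, Σ1/u·1/u = 10657/5184.
Moment sums: Σw = -11, Σ1/u·w = 77/72.
Eliminating b: (10657/5184)·(row 1) − (29/72)·(row 2) gives (13111/1296)·m = (10657/5184)·(-11) − (29/72)·(77/72) = -9955/432, so m = -29865/13111.
Then b = ((77/72) − (29/72)·(-29865/13111))/(10657/5184) = 12672/13111.
Residuals: 3204/13111, 4082/13111, 1531/13111, -11052/13111, 2235/13111; SSR = 11930/13111.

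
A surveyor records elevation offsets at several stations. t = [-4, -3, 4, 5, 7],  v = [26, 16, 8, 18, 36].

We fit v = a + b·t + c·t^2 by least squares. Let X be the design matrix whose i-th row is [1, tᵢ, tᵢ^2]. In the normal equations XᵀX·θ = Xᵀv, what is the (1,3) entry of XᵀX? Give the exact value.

115

Row 1 ↔ basis 1, column 3 ↔ basis t^2, so (XᵀX)_{1,3} = Σᵢ t^2 = (1)·(16) + (1)·(9) + (1)·(16) + (1)·(25) + (1)·(49) = 115.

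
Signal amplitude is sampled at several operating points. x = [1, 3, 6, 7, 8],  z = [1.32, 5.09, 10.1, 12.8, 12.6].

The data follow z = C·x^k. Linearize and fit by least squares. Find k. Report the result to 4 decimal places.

k = 1.1128

Linearized form: ln z = k·ln x + ln C. From the 5 transformed points,
AᵀA = [[12.5280, 6.9157]; [6.9157, 5]], rhs = [16.1609, 9.3006]ᵀ  (here Σln x = 6.9157, Σ(ln x)² = 12.5280, Σln z = 9.3006, Σln x·ln z = 16.1609).
Solving (det = 14.8127): k = 1.11285, ln C = 0.32089.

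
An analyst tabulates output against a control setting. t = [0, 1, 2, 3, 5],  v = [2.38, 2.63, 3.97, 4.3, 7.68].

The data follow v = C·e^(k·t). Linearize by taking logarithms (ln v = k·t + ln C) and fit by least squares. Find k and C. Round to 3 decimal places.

Let Y = ln v. Fitting Y = k·t + ln C by least squares:
AᵀA = [[39.0000, 11.0000]; [11.0000, 5]], rhs = [18.2935, 6.7101]ᵀ  (here Σt = 11.0000, Σ(t)² = 39.0000, Σln v = 6.7101, Σt·ln v = 18.2935).
Δ = 39.0000·5 − (11.0000)² = 74.0000; k = (18.2935·5 − 11.0000·6.7101)/74.0000 = 0.23860, ln C = (39.0000·6.7101 − 11.0000·18.2935)/74.0000 = 0.81710, so C = exp(0.81710) = 2.26392.

k = 0.239, C = 2.264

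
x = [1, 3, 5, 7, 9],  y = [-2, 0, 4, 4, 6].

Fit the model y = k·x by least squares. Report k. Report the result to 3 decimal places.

k = 0.606

Forming AᵀA = [[165]] and Aᵀy = [100]ᵀ gives AᵀA·[k]ᵀ = Aᵀy.
Hence k = 100 / 165 ≈ 0.606061.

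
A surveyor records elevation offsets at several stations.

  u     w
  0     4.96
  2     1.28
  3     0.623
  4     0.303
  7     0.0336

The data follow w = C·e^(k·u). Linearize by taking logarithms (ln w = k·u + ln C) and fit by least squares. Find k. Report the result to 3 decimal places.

k = -0.716

With ln wᵢ as the transformed response and uᵢ as the regressor:
AᵀA = [[78.0000, 16.0000]; [16.0000, 5]], rhs = [-29.4546, -3.2122]ᵀ  (here Σu = 16.0000, Σ(u)² = 78.0000, Σln w = -3.2122, Σu·ln w = -29.4546).
Slope k = (n·Σu·ln w − Σu·Σln w)/(n·Σ(u)² − (Σu)²) = (5·-29.4546 − 16.0000·-3.2122)/134.0000 = -0.71551; ln C = (Σln w − k·Σu)/n = 1.64718.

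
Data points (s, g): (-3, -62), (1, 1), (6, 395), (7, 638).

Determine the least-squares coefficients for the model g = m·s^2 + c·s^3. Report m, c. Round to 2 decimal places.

m = -0.96, c = 1.99

The normal system AᵀA·[m, c]ᵀ = Aᵀg is [[3779, 24341]; [24341, 165035]]·[m, c]ᵀ = [44925, 305829]ᵀ.
Δ = 3779·165035 − 24341² = 31182984.
m = (44925·165035 − 24341·305829)/31182984 = -4997719/5197164; c = (3779·305829 − 24341·44925)/31182984 = 10368061/5197164.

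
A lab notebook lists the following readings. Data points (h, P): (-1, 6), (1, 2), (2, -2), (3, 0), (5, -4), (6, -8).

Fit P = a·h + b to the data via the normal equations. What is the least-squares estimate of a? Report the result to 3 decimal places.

Sums needed: Σh·h = 76, Σh = 16, Σ1 = 6.
For MᵀP: Σh·P = -76, ΣP = -6.
Determinant 76·6 − 16² = 200.
a = ((-76)·6 − 16·(-6))/200 = -9/5; b = (76·(-6) − 16·(-76))/200 = 19/5.

a = -1.800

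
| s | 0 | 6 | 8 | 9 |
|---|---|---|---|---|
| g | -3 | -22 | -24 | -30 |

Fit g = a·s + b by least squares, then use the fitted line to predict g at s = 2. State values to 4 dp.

The normal equations are: 181·a + 23·b = -594;  23·a + 4·b = -79.
Eliminating b: 4·(row 1) − 23·(row 2) gives 195·a = 4·(-594) − 23·(-79) = -559, so a = -43/15.
Then b = ((-79) − 23·(-43/15))/4 = -49/15.
At s = 2: ĝ = (-43/15)·(2) + (-49/15)·(1) = -9.

ĝ = -9.0000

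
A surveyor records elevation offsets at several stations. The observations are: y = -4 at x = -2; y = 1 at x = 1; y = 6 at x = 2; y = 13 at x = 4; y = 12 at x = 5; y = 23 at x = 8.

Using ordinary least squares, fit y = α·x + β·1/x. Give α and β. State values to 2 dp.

α = 2.87, β = -1.66

Forming AᵀA = [[114, 6]; [6, 2589/1600]] and Aᵀy = [317, 581/40]ᵀ gives AᵀA·[α, β]ᵀ = Aᵀy.
Eliminating β: (2589/1600)·(row 1) − 6·(row 2) gives (118773/800)·α = (2589/1600)·317 − 6·(581/40) = 681273/1600, so α = 75697/26394.
Then β = ((581/40) − 6·(75697/26394))/(2589/1600) = -21880/13197.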